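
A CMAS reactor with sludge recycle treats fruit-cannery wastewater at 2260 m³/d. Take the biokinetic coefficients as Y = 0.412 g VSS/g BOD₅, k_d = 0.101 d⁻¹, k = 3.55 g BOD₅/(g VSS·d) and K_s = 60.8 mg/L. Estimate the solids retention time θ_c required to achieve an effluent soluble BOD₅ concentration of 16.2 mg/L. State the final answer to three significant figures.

θ_c ≈ 4.84 d

From 1/θ_c = Y·k·S/(K_s + S) − k_d: Y·k·S/(K_s+S) = 0.412 × 3.55 × 16.2 / (60.8 + 16.2) = 0.3077 d⁻¹.
Then 1/θ_c = μ − k_d = 0.3077 − 0.101 = 0.2067 d⁻¹, giving θ_c = 4.838 d.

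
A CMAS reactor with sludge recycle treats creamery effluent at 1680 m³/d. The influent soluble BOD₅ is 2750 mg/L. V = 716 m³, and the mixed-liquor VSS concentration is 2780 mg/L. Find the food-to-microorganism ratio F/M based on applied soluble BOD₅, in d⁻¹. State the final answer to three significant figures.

F/M ≈ 2.32 d⁻¹

F/M = applied load / biomass = Q·S₀/(V·X) = 1680 × 2750 / (716.0 × 2780) = 2.321 d⁻¹.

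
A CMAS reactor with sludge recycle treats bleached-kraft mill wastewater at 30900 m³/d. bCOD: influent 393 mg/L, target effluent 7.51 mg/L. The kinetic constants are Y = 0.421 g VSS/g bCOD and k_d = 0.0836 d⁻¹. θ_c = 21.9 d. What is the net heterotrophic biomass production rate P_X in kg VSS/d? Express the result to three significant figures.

The observed yield is Y_obs = Y/(1 + k_d·θ_c) = 0.421 / (1 + 0.0836 × 21.9) = 0.421 / 2.831 = 0.1487 g VSS per g bCOD removed.
Q·(S₀ − S) = 30900 × (393 − 7.51) × 10⁻³ = 11912 kg/d removed.
Biomass produced: P_X = Y_obs·Q·ΔS = 0.1487 × 11912 ≈ 1771 kg VSS/d.

P_X ≈ 1770 kg VSS/d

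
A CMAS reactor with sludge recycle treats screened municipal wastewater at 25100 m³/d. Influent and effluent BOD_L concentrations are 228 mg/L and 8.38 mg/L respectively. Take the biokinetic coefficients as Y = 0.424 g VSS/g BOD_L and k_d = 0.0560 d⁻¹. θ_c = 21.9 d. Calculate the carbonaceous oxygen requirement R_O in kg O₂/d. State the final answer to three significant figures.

The observed yield is Y_obs = Y/(1 + k_d·θ_c) = 0.424 / (1 + 0.0560 × 21.9) = 0.424 / 2.226 = 0.1904 g VSS per g BOD_L removed.
Substrate removed = Q·(S₀ − S) = 25100 m³/d × (228 − 8.38) g/m³ = 5.51×10^6 g/d = 5512 kg/d.
Biomass synthesised: P_X = Y_obs × 5512 = 1050 kg VSS/d.
R_O = Q·(S₀ − S) − 1.42·P_X = 5512 − 1.42 × 1050 = 4022 kg O₂/d.

R_O ≈ 4020 kg O₂/d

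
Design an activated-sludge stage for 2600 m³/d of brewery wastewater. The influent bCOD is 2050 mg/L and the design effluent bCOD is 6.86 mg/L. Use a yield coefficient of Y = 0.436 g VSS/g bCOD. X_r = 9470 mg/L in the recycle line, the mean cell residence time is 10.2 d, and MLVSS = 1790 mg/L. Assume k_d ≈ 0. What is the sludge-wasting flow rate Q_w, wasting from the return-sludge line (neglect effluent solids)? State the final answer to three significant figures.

Q_w ≈ 245 m³/d

With k_d = 0 the design equation reduces to V = Y Q (S₀−S) θ_c / X = 0.436 × 2600 × (2050 − 6.86) × 10.2 / 1790 = 13198 m³.
θ_c = V·X/(Q_w·X_r) when wasting from the recycle, so Q_w = V·X/(θ_c·X_r) = 13198 × 1790 / (10.2 × 9470) = 244.6 m³/d.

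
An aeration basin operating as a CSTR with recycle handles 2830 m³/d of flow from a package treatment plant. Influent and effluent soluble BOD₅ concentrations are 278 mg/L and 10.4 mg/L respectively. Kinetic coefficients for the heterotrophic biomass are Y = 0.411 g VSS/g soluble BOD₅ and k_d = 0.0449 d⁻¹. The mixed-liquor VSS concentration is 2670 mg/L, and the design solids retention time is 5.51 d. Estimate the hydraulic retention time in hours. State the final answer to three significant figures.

From the SRT design equation V = Y Q (S₀−S) θ_c / [X (1 + k_d θ_c)] = 0.411 × 2830 × (278 − 10.4) × 5.51 / [2670 × (1 + 0.0449 × 5.51)] = 1.72×10^6 / 3331 = 514.9 m³.
τ = V/Q = 514.9/2830 = 0.1820 d, or 4.367 h.

τ ≈ 4.37 h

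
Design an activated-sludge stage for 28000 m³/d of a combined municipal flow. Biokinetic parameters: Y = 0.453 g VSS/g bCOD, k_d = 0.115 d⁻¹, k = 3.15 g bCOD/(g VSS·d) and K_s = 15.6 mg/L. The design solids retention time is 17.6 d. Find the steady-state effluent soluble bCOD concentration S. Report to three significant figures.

S ≈ 2.14 mg/L

Effluent substrate depends only on kinetics and SRT: S = K_s(1 + k_d θ_c) / [θ_c(Yk − k_d) − 1] = 15.6 × (1 + 0.115 × 17.6) / [17.6 × (0.453 × 3.15 − 0.115) − 1] = 47.17 / 22.09 = 2.136 mg/L.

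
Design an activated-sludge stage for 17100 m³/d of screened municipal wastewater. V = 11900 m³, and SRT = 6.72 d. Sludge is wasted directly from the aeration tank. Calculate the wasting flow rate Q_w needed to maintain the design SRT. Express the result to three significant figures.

Q_w ≈ 1770 m³/d

Wasting from the aeration tank: Q_w = V / θ_c = 11900 / 6.72 = 1771 m³/d.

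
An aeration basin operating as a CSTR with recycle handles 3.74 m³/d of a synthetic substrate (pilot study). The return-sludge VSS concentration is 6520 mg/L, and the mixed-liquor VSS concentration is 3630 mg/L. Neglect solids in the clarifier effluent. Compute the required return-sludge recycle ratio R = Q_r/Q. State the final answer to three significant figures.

Solids balance on the clarifier gives (1+R)X = R·X_r, so R = X/(X_r − X) = 3630 / (6520 − 3630) = 1.256.

R ≈ 1.26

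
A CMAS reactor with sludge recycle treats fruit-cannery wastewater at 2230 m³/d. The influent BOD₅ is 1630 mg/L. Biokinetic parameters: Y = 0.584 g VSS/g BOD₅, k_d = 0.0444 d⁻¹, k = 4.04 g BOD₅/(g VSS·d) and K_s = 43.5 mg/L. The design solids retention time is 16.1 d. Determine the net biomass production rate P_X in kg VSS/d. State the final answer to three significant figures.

Effluent substrate depends only on kinetics and SRT: S = K_s(1 + k_d θ_c) / [θ_c(Yk − k_d) − 1] = 43.5 × (1 + 0.0444 × 16.1) / [16.1 × (0.584 × 4.04 − 0.0444) − 1] = 74.60 / 36.27 = 2.057 mg/L.
Observed yield with endogenous decay: Y_obs = Y / (1 + k_d·θ_c) = 0.584 / (1 + 0.0444 × 16.1) = 0.584 / 1.715 = 0.3406 g VSS/g BOD₅.
Mass of BOD₅ removed per day: Q(S₀ − S) = 2230 × 1628 g/m³ = 3630 kg/d.
Biomass produced: P_X = Y_obs·Q·ΔS = 0.3406 × 3630 ≈ 1236 kg VSS/d.

P_X ≈ 1240 kg VSS/d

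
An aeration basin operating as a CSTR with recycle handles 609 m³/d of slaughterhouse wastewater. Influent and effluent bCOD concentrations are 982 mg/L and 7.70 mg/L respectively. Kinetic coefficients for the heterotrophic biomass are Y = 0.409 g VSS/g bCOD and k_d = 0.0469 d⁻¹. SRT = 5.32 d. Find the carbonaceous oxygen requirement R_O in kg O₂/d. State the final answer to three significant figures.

Y_obs = Y / (1 + k_d θ_c) = 0.409 / (1 + 0.0469 × 5.32) = 0.409 / 1.250 = 0.3273.
Mass of bCOD removed per day: Q(S₀ − S) = 609 × 974.3 g/m³ = 593.3 kg/d.
Net sludge production P_X = 0.3273 × 593.3 = 194.2 kg VSS/d.
R_O = Q·ΔS − 1.42 P_X = 593.3 − 275.8 = 317.6 kg O₂/d.

R_O ≈ 318 kg O₂/d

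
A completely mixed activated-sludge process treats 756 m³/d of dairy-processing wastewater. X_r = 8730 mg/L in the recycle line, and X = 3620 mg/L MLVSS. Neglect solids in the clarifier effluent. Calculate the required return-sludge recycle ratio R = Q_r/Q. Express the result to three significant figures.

Solids balance on the clarifier gives (1+R)X = R·X_r, so R = X/(X_r − X) = 3620 / (8730 − 3620) = 0.7084.

R ≈ 0.708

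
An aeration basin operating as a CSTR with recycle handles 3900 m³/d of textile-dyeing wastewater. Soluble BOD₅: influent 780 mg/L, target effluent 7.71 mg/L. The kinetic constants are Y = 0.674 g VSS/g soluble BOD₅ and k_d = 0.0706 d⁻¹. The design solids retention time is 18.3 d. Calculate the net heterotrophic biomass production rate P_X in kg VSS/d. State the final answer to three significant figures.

Y_obs = Y / (1 + k_d θ_c) = 0.674 / (1 + 0.0706 × 18.3) = 0.674 / 2.292 = 0.2941.
Mass of soluble BOD₅ removed per day: Q(S₀ − S) = 3900 × 772.3 g/m³ = 3012 kg/d.
Biomass produced: P_X = Y_obs·Q·ΔS = 0.2941 × 3012 ≈ 885.7 kg VSS/d.

P_X ≈ 886 kg VSS/d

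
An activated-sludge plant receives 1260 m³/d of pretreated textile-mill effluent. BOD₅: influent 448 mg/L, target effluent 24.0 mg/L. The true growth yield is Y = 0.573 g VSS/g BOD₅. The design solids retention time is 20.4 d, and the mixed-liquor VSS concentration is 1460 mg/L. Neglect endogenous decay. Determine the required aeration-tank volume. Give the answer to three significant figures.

V·X = Y·Q·ΔS·θ_c gives V = 0.573 × 1260 × (448 − 24.0) × 20.4 / 1460 = 4277 m³.

V ≈ 4280 m³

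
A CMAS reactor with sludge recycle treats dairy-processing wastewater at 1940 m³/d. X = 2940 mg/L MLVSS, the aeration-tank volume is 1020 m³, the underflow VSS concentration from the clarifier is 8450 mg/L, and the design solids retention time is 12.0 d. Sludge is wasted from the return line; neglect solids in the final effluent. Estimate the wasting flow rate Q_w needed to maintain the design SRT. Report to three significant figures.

θ_c = V·X/(Q_w·X_r) when wasting from the recycle, so Q_w = V·X/(θ_c·X_r) = 1020 × 2940 / (12.0 × 8450) = 29.57 m³/d.

Q_w ≈ 29.6 m³/d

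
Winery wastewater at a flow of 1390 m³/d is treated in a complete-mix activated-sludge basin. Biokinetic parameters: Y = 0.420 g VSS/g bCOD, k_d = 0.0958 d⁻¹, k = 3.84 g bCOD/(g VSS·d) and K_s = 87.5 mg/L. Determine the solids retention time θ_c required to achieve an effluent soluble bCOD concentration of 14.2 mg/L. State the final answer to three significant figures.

Specific growth rate at S = 14.2 mg/L: μ = YkS/(K_s+S) = 0.420·3.84·14.2/(87.5+14.2) = 0.2252 d⁻¹.
1/θ_c = 0.2252 − 0.0958 = 0.1294 d⁻¹, so θ_c = 7.729 d.

θ_c ≈ 7.73 d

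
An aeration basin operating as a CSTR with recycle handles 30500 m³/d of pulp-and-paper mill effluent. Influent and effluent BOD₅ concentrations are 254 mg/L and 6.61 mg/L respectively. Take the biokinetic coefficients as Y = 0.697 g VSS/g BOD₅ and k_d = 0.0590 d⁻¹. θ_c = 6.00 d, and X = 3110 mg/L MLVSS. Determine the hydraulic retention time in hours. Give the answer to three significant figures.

From the SRT design equation V = Y Q (S₀−S) θ_c / [X (1 + k_d θ_c)] = 0.697 × 30500 × (254 − 6.61) × 6.00 / [3110 × (1 + 0.0590 × 6.00)] = 3.16×10^7 / 4211 = 7494 m³.
τ = V/Q = 7494/30500 = 0.2457 d, or 5.897 h.

τ ≈ 5.90 h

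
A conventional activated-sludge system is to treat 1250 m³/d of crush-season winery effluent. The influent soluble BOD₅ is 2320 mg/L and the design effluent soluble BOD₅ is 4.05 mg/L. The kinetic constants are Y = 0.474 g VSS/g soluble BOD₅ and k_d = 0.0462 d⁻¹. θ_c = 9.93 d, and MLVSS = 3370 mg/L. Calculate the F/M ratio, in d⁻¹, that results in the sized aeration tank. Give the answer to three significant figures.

F/M ≈ 0.310 d⁻¹

Rearranging the biomass balance for a CMAS with decay, V = Y·Q·ΔS·θ_c / [X·(1+k_d θ_c)] = 0.474 × 1250 × (2320 − 4.05) × 9.93 / [3370 × (1 + 0.0462 × 9.93)] = 1.36×10^7 / 4916 = 2772 m³.
F/M = Q·S₀ / (V·X) = 1250 × 2320 / (2772 × 3370) = 0.3105 g soluble BOD₅·(g VSS·d)⁻¹.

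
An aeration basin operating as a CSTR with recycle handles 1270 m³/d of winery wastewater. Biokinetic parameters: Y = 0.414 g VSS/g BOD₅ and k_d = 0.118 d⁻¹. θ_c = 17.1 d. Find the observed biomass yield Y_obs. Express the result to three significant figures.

Y_obs ≈ 0.137 g VSS/g BOD₅

Y_obs = Y / (1 + k_d θ_c) = 0.414 / (1 + 0.118 × 17.1) = 0.414 / 3.018 = 0.1372.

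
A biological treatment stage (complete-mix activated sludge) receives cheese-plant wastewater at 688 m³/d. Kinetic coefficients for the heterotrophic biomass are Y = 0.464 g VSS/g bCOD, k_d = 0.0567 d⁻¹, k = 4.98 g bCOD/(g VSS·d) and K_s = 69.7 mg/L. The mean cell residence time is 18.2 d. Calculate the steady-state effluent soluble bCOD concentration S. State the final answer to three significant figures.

S ≈ 3.54 mg/L

For a completely mixed reactor with recycle the Lawrence–McCarty relation gives S = K_s·(1 + k_d·θ_c) / [θ_c·(Y·k − k_d) − 1] = 69.7 × (1 + 0.0567 × 18.2) / [18.2 × (0.464 × 4.98 − 0.0567) − 1] = 141.6 / 40.02 = 3.539 mg/L.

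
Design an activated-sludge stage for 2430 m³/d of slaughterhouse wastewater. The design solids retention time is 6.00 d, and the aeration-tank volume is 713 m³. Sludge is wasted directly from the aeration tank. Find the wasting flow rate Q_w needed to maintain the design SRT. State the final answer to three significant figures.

Q_w ≈ 119 m³/d

Wasting from the aeration tank: Q_w = V / θ_c = 713.0 / 6.00 = 118.8 m³/d.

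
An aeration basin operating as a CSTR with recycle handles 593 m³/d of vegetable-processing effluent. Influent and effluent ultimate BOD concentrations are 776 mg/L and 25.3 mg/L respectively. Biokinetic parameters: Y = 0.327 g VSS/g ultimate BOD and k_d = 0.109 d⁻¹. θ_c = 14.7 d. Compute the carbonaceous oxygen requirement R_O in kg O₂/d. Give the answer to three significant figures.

Y_obs = Y / (1 + k_d θ_c) = 0.327 / (1 + 0.109 × 14.7) = 0.327 / 2.602 = 0.1257.
Substrate removed = Q·(S₀ − S) = 593 m³/d × (776 − 25.3) g/m³ = 4.45×10^5 g/d = 445.2 kg/d.
Net sludge production P_X = 0.1257 × 445.2 = 55.94 kg VSS/d.
R_O = Q·(S₀ − S) − 1.42·P_X = 445.2 − 1.42 × 55.94 = 365.7 kg O₂/d.

R_O ≈ 366 kg O₂/d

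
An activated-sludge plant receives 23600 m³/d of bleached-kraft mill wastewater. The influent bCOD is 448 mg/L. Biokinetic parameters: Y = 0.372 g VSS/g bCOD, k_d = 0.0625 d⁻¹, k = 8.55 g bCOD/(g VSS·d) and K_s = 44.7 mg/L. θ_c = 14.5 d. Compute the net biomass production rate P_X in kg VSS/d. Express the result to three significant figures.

P_X ≈ 2050 kg VSS/d

From the Monod/SRT balance for a CMAS, S = K_s·(1+k_d θ_c)/[θ_c·(Y k − k_d) − 1] = 44.7 × (1 + 0.0625 × 14.5) / [14.5 × (0.372 × 8.55 − 0.0625) − 1] = 85.21 / 44.21 = 1.927 mg/L.
Y_obs = Y / (1 + k_d θ_c) = 0.372 / (1 + 0.0625 × 14.5) = 0.372 / 1.906 = 0.1951.
Mass of bCOD removed per day: Q(S₀ − S) = 23600 × 446.1 g/m³ = 10527 kg/d.
Biomass produced: P_X = Y_obs·Q·ΔS = 0.1951 × 10527 ≈ 2054 kg VSS/d.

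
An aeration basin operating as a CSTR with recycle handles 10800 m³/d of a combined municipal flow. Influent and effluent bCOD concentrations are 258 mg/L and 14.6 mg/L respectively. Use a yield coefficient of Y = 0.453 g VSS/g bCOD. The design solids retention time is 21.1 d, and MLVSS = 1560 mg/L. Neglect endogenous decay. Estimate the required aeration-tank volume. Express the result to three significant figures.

With k_d = 0 the design equation reduces to V = Y Q (S₀−S) θ_c / X = 0.453 × 10800 × (258 − 14.6) × 21.1 / 1560 = 16106 m³.

V ≈ 16100 m³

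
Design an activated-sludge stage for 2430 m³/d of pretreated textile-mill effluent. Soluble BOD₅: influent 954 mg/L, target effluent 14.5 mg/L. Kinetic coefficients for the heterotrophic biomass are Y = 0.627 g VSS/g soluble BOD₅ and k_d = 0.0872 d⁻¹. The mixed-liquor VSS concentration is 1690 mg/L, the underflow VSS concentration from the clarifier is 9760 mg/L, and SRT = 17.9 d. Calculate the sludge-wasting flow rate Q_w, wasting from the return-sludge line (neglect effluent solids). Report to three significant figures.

From the SRT design equation V = Y Q (S₀−S) θ_c / [X (1 + k_d θ_c)] = 0.627 × 2430 × (954 − 14.5) × 17.9 / [1690 × (1 + 0.0872 × 17.9)] = 2.56×10^7 / 4328 = 5920 m³.
Wasting from the return line (neglecting effluent solids): Q_w = V·X / (θ_c·X_r) = 5920 × 1690 / (17.9 × 9760) = 57.27 m³/d.

Q_w ≈ 57.3 m³/d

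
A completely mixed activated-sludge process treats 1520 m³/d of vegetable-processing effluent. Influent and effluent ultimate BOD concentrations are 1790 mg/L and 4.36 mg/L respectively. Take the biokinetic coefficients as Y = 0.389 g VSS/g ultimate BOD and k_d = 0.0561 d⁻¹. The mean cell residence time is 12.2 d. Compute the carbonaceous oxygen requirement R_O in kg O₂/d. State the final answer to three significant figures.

Observed yield with endogenous decay: Y_obs = Y / (1 + k_d·θ_c) = 0.389 / (1 + 0.0561 × 12.2) = 0.389 / 1.684 = 0.2309 g VSS/g ultimate BOD.
Substrate removed = Q·(S₀ − S) = 1520 m³/d × (1790 − 4.36) g/m³ = 2.71×10^6 g/d = 2714 kg/d.
Net sludge production P_X = 0.2309 × 2714 = 626.8 kg VSS/d.
Carbonaceous O₂ demand = substrate oxidised − cell-mass equivalent = 2714 − 1.42 × 626.8 = 1824 kg O₂/d.

R_O ≈ 1820 kg O₂/d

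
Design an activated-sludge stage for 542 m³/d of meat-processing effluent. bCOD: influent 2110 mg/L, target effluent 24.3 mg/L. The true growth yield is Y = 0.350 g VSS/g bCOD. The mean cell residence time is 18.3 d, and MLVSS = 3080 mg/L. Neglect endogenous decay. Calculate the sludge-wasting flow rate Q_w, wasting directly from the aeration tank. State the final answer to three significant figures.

Q_w ≈ 128 m³/d

Biomass mass balance (decay neglected): V·X = Y·Q·(S₀ − S)·θ_c, so V = 0.350 × 542 × (2110 − 24.3) × 18.3 / 3080 = 2351 m³.
Wasting from the aeration tank: Q_w = V / θ_c = 2351 / 18.3 = 128.5 m³/d.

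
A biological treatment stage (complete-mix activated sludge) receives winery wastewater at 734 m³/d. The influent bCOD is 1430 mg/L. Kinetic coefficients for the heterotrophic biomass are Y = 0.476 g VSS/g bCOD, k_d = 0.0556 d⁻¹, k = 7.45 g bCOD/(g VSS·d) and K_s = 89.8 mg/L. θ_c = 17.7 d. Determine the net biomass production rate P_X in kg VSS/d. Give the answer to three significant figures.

P_X ≈ 251 kg VSS/d

Effluent substrate depends only on kinetics and SRT: S = K_s(1 + k_d θ_c) / [θ_c(Yk − k_d) − 1] = 89.8 × (1 + 0.0556 × 17.7) / [17.7 × (0.476 × 7.45 − 0.0556) − 1] = 178.2 / 60.78 = 2.931 mg/L.
Y_obs = Y / (1 + k_d θ_c) = 0.476 / (1 + 0.0556 × 17.7) = 0.476 / 1.984 = 0.2399.
Substrate removed = Q·(S₀ − S) = 734 m³/d × (1430 − 2.93) g/m³ = 1.05×10^6 g/d = 1047 kg/d.
Net biomass production P_X = Y_obs × Q·(S₀ − S) = 0.2399 × 1047 = 251.3 kg VSS/d.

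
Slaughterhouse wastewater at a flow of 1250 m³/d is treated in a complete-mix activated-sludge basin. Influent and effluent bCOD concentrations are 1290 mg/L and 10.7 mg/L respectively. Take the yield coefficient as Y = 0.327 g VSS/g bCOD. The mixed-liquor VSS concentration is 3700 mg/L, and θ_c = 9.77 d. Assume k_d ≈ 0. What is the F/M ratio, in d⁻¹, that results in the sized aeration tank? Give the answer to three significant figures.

F/M ≈ 0.316 d⁻¹

With k_d = 0 the design equation reduces to V = Y Q (S₀−S) θ_c / X = 0.327 × 1250 × (1290 − 10.7) × 9.77 / 3700 = 1381 m³.
F/M = Q·S₀ / (V·X) = 1250 × 1290 / (1381 × 3700) = 0.3156 g bCOD·(g VSS·d)⁻¹.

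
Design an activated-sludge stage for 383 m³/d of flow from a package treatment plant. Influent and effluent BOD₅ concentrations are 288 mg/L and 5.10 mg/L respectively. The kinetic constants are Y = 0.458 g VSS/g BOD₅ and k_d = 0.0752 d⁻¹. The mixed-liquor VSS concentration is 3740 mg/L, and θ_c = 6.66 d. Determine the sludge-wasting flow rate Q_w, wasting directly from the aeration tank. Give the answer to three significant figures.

Q_w ≈ 8.84 m³/d

From the SRT design equation V = Y Q (S₀−S) θ_c / [X (1 + k_d θ_c)] = 0.458 × 383 × (288 − 5.10) × 6.66 / [3740 × (1 + 0.0752 × 6.66)] = 3.3×10^5 / 5613 = 58.88 m³.
For wasting at MLVSS concentration, Q_w = V/θ_c = 58.88/6.66 = 8.841 m³/d.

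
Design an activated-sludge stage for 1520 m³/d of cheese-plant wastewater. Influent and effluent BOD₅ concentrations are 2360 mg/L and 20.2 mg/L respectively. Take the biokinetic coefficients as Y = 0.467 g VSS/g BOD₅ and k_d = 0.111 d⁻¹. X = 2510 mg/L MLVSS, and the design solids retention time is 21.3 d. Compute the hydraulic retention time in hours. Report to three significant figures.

τ ≈ 66.1 h

Rearranging the biomass balance for a CMAS with decay, V = Y·Q·ΔS·θ_c / [X·(1+k_d θ_c)] = 0.467 × 1520 × (2360 − 20.2) × 21.3 / [2510 × (1 + 0.111 × 21.3)] = 3.54×10^7 / 8444 = 4189 m³.
HRT = V/Q = 4189 m³ / 1520 m³·d⁻¹ = 2.756 d × 24 = 66.15 h.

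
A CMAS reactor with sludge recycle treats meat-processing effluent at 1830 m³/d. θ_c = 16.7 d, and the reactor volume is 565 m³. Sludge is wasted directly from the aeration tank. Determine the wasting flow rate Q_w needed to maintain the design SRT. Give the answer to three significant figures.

Wasting from the aeration tank: Q_w = V / θ_c = 565.0 / 16.7 = 33.83 m³/d.

Q_w ≈ 33.8 m³/d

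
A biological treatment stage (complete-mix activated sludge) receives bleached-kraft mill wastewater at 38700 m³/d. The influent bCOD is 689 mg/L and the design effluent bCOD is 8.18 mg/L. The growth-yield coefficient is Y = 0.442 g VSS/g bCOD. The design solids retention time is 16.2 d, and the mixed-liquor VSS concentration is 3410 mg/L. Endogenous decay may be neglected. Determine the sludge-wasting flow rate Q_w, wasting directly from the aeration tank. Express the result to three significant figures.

Biomass mass balance (decay neglected): V·X = Y·Q·(S₀ − S)·θ_c, so V = 0.442 × 38700 × (689 − 8.18) × 16.2 / 3410 = 55326 m³.
With mixed-liquor wasting, θ_c = V/Q_w, so Q_w = V/θ_c = 55326/16.2 = 3415 m³/d.

Q_w ≈ 3420 m³/d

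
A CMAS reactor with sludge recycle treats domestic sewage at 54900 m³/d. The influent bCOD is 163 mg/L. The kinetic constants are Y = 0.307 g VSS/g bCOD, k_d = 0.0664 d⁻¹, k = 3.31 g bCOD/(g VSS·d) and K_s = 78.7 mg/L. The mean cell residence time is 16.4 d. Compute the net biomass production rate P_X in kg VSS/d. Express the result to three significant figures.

P_X ≈ 1220 kg VSS/d

For a completely mixed reactor with recycle the Lawrence–McCarty relation gives S = K_s·(1 + k_d·θ_c) / [θ_c·(Y·k − k_d) − 1] = 78.7 × (1 + 0.0664 × 16.4) / [16.4 × (0.307 × 3.31 − 0.0664) − 1] = 164.4 / 14.58 = 11.28 mg/L.
Correct the yield for decay: Y_obs = Y/(1 + k_d θ_c) = 0.307 / (1 + 0.0664 × 16.4) = 0.307 / 2.089 = 0.1470.
Substrate removed = Q·(S₀ − S) = 54900 m³/d × (163 − 11.3) g/m³ = 8.33×10^6 g/d = 8328 kg/d.
P_X = Y_obs · Q(S₀ − S) = 0.1470 × 8328 = 1224 kg VSS/d.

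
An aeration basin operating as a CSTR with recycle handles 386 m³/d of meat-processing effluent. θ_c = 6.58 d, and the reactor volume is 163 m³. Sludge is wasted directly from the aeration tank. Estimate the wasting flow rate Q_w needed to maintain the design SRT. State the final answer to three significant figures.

Q_w ≈ 24.8 m³/d

For wasting at MLVSS concentration, Q_w = V/θ_c = 163.0/6.58 = 24.77 m³/d.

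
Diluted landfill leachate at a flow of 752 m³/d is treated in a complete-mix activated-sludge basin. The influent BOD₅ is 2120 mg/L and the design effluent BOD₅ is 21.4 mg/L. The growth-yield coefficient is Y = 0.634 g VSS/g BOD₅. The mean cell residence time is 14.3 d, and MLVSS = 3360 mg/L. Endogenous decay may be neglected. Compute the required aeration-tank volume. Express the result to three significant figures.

V ≈ 4260 m³

V·X = Y·Q·ΔS·θ_c gives V = 0.634 × 752 × (2120 − 21.4) × 14.3 / 3360 = 4258 m³.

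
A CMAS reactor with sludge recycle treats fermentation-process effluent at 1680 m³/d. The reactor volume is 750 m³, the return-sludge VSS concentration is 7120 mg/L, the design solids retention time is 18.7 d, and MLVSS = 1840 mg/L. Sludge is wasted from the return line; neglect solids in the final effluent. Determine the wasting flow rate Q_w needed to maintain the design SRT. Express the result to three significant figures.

Wasting from the return line (neglecting effluent solids): Q_w = V·X / (θ_c·X_r) = 750.0 × 1840 / (18.7 × 7120) = 10.36 m³/d.

Q_w ≈ 10.4 m³/d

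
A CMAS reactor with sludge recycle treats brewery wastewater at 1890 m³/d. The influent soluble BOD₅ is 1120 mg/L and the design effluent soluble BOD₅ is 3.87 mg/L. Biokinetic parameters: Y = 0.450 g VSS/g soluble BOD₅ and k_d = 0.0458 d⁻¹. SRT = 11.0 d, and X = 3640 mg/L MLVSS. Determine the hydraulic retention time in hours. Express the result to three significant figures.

Rearranging the biomass balance for a CMAS with decay, V = Y·Q·ΔS·θ_c / [X·(1+k_d θ_c)] = 0.450 × 1890 × (1120 − 3.87) × 11.0 / [3640 × (1 + 0.0458 × 11.0)] = 1.04×10^7 / 5474 = 1908 m³.
HRT = V/Q = 1908 m³ / 1890 m³·d⁻¹ = 1.009 d × 24 = 24.22 h.

τ ≈ 24.2 h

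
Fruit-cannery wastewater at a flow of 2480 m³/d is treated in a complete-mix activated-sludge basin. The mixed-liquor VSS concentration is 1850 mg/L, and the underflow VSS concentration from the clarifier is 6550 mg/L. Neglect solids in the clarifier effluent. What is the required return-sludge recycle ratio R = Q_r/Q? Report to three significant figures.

R ≈ 0.394

Mass balance around the secondary clarifier (neglecting effluent solids): R = X / (X_r − X) = 1850 / (6550 − 1850) = 0.3936.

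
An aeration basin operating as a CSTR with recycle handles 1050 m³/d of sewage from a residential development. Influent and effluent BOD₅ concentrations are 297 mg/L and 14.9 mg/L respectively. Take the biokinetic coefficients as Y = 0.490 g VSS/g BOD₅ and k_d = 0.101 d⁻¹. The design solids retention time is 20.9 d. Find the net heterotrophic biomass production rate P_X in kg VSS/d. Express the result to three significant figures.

P_X ≈ 46.7 kg VSS/d

The observed yield is Y_obs = Y/(1 + k_d·θ_c) = 0.490 / (1 + 0.101 × 20.9) = 0.490 / 3.111 = 0.1575 g VSS per g BOD₅ removed.
Substrate removed = Q·(S₀ − S) = 1050 m³/d × (297 − 14.9) g/m³ = 2.96×10^5 g/d = 296.2 kg/d.
Biomass produced: P_X = Y_obs·Q·ΔS = 0.1575 × 296.2 ≈ 46.66 kg VSS/d.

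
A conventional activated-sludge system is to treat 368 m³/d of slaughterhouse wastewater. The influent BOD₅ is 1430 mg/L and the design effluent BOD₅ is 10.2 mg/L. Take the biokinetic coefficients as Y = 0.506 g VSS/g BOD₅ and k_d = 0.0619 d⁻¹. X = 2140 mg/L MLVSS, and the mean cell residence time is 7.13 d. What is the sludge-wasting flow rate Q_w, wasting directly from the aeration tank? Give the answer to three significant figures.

Q_w ≈ 85.7 m³/d

Steady-state biomass mass balance: V·X·(1 + k_d·θ_c) = Y·Q·(S₀ − S)·θ_c, so V = 0.506 × 368 × (1430 − 10.2) × 7.13 / [2140 × (1 + 0.0619 × 7.13)] = 1.89×10^6 / 3084 = 611.1 m³.
Wasting from the aeration tank: Q_w = V / θ_c = 611.1 / 7.13 = 85.71 m³/d.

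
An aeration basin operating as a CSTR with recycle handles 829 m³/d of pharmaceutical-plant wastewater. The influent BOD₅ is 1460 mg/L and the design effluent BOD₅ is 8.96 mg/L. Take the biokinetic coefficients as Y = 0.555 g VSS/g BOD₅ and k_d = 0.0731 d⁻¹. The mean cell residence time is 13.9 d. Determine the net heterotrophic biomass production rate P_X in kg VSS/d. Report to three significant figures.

Y_obs = Y / (1 + k_d θ_c) = 0.555 / (1 + 0.0731 × 13.9) = 0.555 / 2.016 = 0.2753.
Mass of BOD₅ removed per day: Q(S₀ − S) = 829 × 1451 g/m³ = 1203 kg/d.
Biomass produced: P_X = Y_obs·Q·ΔS = 0.2753 × 1203 ≈ 331.1 kg VSS/d.

P_X ≈ 331 kg VSS/d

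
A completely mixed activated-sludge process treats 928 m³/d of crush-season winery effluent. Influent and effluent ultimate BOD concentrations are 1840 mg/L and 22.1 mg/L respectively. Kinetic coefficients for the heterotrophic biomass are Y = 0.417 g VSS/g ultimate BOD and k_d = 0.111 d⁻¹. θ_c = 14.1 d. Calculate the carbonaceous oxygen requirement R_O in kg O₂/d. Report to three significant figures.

Correct the yield for decay: Y_obs = Y/(1 + k_d θ_c) = 0.417 / (1 + 0.111 × 14.1) = 0.417 / 2.565 = 0.1626.
ΔS = 1840 − 22.1 = 1818 mg/L, so the substrate removal rate is 928 × 1818/1000 = 1687 kg ultimate BOD/d.
Net sludge production P_X = 0.1626 × 1687 = 274.3 kg VSS/d.
R_O = Q·ΔS − 1.42 P_X = 1687 − 389.4 = 1298 kg O₂/d.

R_O ≈ 1300 kg O₂/d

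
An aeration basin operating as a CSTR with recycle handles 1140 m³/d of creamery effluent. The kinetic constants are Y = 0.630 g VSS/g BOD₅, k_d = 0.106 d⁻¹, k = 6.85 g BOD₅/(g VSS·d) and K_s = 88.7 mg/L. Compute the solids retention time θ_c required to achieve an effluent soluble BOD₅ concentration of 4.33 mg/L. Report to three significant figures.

From 1/θ_c = Y·k·S/(K_s + S) − k_d: Y·k·S/(K_s+S) = 0.630 × 6.85 × 4.33 / (88.7 + 4.33) = 0.2009 d⁻¹.
1/θ_c = 0.2009 − 0.106 = 0.09486 d⁻¹, so θ_c = 10.54 d.

θ_c ≈ 10.5 d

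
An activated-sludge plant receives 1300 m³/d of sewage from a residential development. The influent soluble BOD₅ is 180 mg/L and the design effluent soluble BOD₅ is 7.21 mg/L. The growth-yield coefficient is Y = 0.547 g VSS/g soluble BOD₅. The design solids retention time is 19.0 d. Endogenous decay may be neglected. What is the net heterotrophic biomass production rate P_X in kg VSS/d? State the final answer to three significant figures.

P_X ≈ 123 kg VSS/d

Since k_d ≈ 0, Y_obs = Y = 0.547 g VSS/g soluble BOD₅.
ΔS = 180 − 7.21 = 172.8 mg/L, so the substrate removal rate is 1300 × 172.8/1000 = 224.6 kg soluble BOD₅/d.
So the net sludge growth is P_X = 0.5470 × 224.6 = 122.9 kg VSS/d.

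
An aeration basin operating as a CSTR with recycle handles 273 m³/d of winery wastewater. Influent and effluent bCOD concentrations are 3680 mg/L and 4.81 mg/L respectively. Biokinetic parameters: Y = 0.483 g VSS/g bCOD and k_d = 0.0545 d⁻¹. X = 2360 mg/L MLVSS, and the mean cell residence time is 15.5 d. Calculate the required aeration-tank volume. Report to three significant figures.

Steady-state biomass mass balance: V·X·(1 + k_d·θ_c) = Y·Q·(S₀ − S)·θ_c, so V = 0.483 × 273 × (3680 − 4.81) × 15.5 / [2360 × (1 + 0.0545 × 15.5)] = 7.51×10^6 / 4354 = 1725 m³.

V ≈ 1730 m³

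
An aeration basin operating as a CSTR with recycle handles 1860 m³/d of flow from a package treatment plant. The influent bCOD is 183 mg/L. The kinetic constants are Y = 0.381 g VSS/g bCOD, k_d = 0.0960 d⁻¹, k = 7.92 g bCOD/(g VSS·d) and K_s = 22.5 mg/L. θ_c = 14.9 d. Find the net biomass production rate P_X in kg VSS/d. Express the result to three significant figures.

P_X ≈ 53.0 kg VSS/d

For a completely mixed reactor with recycle the Lawrence–McCarty relation gives S = K_s·(1 + k_d·θ_c) / [θ_c·(Y·k − k_d) − 1] = 22.5 × (1 + 0.0960 × 14.9) / [14.9 × (0.381 × 7.92 − 0.0960) − 1] = 54.68 / 42.53 = 1.286 mg/L.
Y_obs = Y / (1 + k_d θ_c) = 0.381 / (1 + 0.0960 × 14.9) = 0.381 / 2.430 = 0.1568.
Q·(S₀ − S) = 1860 × (183 − 1.29) × 10⁻³ = 338.0 kg/d removed.
P_X = Y_obs · Q(S₀ − S) = 0.1568 × 338.0 = 52.98 kg VSS/d.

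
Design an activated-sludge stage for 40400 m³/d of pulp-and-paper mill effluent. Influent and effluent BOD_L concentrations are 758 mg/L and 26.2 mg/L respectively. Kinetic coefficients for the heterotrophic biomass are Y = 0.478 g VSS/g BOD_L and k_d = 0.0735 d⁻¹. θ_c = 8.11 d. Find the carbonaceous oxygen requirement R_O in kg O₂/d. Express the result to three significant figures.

The observed yield is Y_obs = Y/(1 + k_d·θ_c) = 0.478 / (1 + 0.0735 × 8.11) = 0.478 / 1.596 = 0.2995 g VSS per g BOD_L removed.
ΔS = 758 − 26.2 = 731.8 mg/L, so the substrate removal rate is 40400 × 731.8/1000 = 29565 kg BOD_L/d.
Net sludge production P_X = 0.2995 × 29565 = 8854 kg VSS/d.
R_O = Q·(S₀ − S) − 1.42·P_X = 29565 − 1.42 × 8854 = 16992 kg O₂/d.

R_O ≈ 17000 kg O₂/d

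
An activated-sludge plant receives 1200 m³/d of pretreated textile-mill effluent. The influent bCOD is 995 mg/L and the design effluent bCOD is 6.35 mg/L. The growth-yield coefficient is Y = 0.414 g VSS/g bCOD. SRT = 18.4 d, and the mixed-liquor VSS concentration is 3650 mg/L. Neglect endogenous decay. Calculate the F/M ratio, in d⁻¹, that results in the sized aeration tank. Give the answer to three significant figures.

Biomass mass balance (decay neglected): V·X = Y·Q·(S₀ − S)·θ_c, so V = 0.414 × 1200 × (995 − 6.35) × 18.4 / 3650 = 2476 m³.
Food-to-microorganism ratio F/M = Q S₀ / (V X) = 1200 × 995 / (2476 × 3650) = 0.1321 d⁻¹.

F/M ≈ 0.132 d⁻¹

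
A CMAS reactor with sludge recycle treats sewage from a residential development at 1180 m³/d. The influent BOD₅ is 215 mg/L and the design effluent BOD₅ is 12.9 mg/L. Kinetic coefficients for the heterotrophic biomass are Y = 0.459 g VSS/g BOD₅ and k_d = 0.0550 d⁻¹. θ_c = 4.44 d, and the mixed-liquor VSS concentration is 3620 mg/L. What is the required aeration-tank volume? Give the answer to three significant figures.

Rearranging the biomass balance for a CMAS with decay, V = Y·Q·ΔS·θ_c / [X·(1+k_d θ_c)] = 0.459 × 1180 × (215 − 12.9) × 4.44 / [3620 × (1 + 0.0550 × 4.44)] = 4.86×10^5 / 4504 = 107.9 m³.

V ≈ 108 m³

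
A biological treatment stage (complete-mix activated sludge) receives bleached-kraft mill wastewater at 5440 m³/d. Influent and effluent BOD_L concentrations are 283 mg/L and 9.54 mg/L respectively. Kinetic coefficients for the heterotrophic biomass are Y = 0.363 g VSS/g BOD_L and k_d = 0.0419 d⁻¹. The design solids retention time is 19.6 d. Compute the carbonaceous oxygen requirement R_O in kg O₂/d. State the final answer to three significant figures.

Observed yield with endogenous decay: Y_obs = Y / (1 + k_d·θ_c) = 0.363 / (1 + 0.0419 × 19.6) = 0.363 / 1.821 = 0.1993 g VSS/g BOD_L.
Substrate removed = Q·(S₀ − S) = 5440 m³/d × (283 − 9.54) g/m³ = 1.49×10^6 g/d = 1488 kg/d.
P_X = Y_obs·Q·(S₀ − S) = 0.1993 × 1488 = 296.5 kg VSS/d.
R_O = Q·(S₀ − S) − 1.42·P_X = 1488 − 1.42 × 296.5 = 1067 kg O₂/d.

R_O ≈ 1070 kg O₂/d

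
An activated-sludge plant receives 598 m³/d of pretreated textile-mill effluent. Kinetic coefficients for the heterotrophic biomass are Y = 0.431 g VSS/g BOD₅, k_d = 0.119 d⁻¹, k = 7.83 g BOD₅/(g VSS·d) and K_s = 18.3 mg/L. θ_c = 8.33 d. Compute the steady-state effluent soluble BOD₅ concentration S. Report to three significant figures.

S ≈ 1.40 mg/L

Effluent substrate depends only on kinetics and SRT: S = K_s(1 + k_d θ_c) / [θ_c(Yk − k_d) − 1] = 18.3 × (1 + 0.119 × 8.33) / [8.33 × (0.431 × 7.83 − 0.119) − 1] = 36.44 / 26.12 = 1.395 mg/L.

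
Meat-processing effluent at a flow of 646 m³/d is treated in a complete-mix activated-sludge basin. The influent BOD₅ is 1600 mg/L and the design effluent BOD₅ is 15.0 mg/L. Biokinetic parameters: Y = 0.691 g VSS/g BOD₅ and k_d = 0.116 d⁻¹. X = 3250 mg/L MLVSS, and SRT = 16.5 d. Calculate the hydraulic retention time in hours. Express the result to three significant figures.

From the SRT design equation V = Y Q (S₀−S) θ_c / [X (1 + k_d θ_c)] = 0.691 × 646 × (1600 − 15.0) × 16.5 / [3250 × (1 + 0.116 × 16.5)] = 1.17×10^7 / 9470 = 1233 m³.
HRT = V/Q = 1233 m³ / 646 m³·d⁻¹ = 1.908 d × 24 = 45.80 h.

τ ≈ 45.8 h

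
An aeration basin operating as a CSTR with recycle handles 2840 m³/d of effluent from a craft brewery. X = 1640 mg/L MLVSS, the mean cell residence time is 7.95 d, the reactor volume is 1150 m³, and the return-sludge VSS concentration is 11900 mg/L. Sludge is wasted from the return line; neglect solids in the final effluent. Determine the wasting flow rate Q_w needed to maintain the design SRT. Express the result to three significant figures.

Q_w ≈ 19.9 m³/d

θ_c = V·X/(Q_w·X_r) when wasting from the recycle, so Q_w = V·X/(θ_c·X_r) = 1150 × 1640 / (7.95 × 11900) = 19.94 m³/d.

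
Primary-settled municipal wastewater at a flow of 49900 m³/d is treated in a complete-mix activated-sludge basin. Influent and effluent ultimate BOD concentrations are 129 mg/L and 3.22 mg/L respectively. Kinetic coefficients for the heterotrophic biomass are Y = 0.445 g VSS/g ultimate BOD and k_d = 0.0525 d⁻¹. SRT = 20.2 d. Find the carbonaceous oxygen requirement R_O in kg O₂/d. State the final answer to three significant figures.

R_O ≈ 4350 kg O₂/d

Correct the yield for decay: Y_obs = Y/(1 + k_d θ_c) = 0.445 / (1 + 0.0525 × 20.2) = 0.445 / 2.061 = 0.2160.
Q·(S₀ − S) = 49900 × (129 − 3.22) × 10⁻³ = 6276 kg/d removed.
Biomass synthesised: P_X = Y_obs × 6276 = 1356 kg VSS/d.
R_O = Q·ΔS − 1.42 P_X = 6276 − 1925 = 4352 kg O₂/d.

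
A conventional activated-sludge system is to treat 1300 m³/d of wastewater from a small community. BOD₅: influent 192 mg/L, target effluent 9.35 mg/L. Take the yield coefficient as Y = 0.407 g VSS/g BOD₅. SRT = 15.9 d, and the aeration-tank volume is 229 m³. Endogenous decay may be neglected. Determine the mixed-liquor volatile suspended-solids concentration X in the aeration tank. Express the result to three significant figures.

From V·X = Y·Q·(S₀ − S)·θ_c (decay neglected): X = 0.407 × 1300 × (192 − 9.35) × 15.9 / 229 = 6710 mg/L.

X ≈ 6710 mg/L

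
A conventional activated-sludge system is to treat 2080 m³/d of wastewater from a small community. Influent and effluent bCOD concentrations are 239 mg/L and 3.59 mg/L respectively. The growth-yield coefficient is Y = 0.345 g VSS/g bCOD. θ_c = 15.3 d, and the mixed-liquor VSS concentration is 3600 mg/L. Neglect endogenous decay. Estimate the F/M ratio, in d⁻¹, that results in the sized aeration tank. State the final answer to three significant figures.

V·X = Y·Q·ΔS·θ_c gives V = 0.345 × 2080 × (239 − 3.59) × 15.3 / 3600 = 718.0 m³.
F/M = applied load / biomass = Q·S₀/(V·X) = 2080 × 239 / (718.0 × 3600) = 0.1923 d⁻¹.

F/M ≈ 0.192 d⁻¹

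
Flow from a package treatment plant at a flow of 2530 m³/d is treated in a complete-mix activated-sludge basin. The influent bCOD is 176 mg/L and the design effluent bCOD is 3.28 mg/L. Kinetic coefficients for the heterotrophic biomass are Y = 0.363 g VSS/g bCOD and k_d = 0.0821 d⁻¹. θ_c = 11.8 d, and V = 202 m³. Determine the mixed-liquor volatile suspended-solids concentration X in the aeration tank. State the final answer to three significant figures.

Solving the biomass balance for X: X = Y Q (S₀−S) θ_c / [V (1+k_d θ_c)] = 0.363 × 2530 × (176 − 3.28) × 11.8 / [202 × (1 + 0.0821 × 11.8)] = 4707 mg/L.

X ≈ 4710 mg/L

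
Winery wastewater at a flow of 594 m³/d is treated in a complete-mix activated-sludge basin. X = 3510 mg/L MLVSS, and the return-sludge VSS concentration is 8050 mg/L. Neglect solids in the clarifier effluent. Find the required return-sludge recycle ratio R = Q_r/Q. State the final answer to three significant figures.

R ≈ 0.773

Solids balance on the clarifier gives (1+R)X = R·X_r, so R = X/(X_r − X) = 3510 / (8050 − 3510) = 0.7731.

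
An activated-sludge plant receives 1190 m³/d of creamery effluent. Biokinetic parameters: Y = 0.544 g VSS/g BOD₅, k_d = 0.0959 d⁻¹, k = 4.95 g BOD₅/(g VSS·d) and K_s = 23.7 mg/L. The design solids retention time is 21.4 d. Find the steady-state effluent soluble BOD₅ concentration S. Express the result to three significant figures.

S ≈ 1.33 mg/L

From the Monod/SRT balance for a CMAS, S = K_s·(1+k_d θ_c)/[θ_c·(Y k − k_d) − 1] = 23.7 × (1 + 0.0959 × 21.4) / [21.4 × (0.544 × 4.95 − 0.0959) − 1] = 72.34 / 54.57 = 1.326 mg/L.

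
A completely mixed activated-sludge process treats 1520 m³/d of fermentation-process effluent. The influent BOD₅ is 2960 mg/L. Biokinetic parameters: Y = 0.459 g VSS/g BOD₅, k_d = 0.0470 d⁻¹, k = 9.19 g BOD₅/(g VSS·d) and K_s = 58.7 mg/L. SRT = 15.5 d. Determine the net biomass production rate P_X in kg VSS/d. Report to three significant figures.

For a completely mixed reactor with recycle the Lawrence–McCarty relation gives S = K_s·(1 + k_d·θ_c) / [θ_c·(Y·k − k_d) − 1] = 58.7 × (1 + 0.0470 × 15.5) / [15.5 × (0.459 × 9.19 − 0.0470) − 1] = 101.5 / 63.65 = 1.594 mg/L.
The observed yield is Y_obs = Y/(1 + k_d·θ_c) = 0.459 / (1 + 0.0470 × 15.5) = 0.459 / 1.728 = 0.2655 g VSS per g BOD₅ removed.
Substrate removed = Q·(S₀ − S) = 1520 m³/d × (2960 − 1.59) g/m³ = 4.5×10^6 g/d = 4497 kg/d.
So the net sludge growth is P_X = 0.2655 × 4497 = 1194 kg VSS/d.

P_X ≈ 1190 kg VSS/d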